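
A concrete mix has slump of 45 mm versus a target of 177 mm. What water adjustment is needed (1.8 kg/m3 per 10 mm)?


Difference = 177 - 45 = 132 mm
Water adjustment = 132 * 1.8 / 10 = 23.8 kg/m3

23.8


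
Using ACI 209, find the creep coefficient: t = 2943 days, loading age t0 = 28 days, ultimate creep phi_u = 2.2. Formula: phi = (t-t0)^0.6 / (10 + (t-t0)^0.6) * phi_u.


dt = 2943 - 28 = 2915
phi = 2915^0.6 / (10 + 2915^0.6) * 2.2
= 2.031

2.031


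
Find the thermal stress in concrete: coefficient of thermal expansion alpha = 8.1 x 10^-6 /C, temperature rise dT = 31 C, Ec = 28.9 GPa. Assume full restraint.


sigma = alpha * dT * Ec
= 8.1e-6 * 31 * 28.9 * 1000
= 7.257 MPa

7.257


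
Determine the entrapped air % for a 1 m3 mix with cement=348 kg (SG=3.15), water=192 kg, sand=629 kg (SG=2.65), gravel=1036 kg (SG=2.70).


Vol cement = 348 / (3.15 * 1000) = 0.110476 m3
Vol water = 192 / 1000 = 0.192 m3
Vol sand = 629 / (2.65 * 1000) = 0.237358 m3
Vol gravel = 1036 / (2.70 * 1000) = 0.383704 m3
Total solid + water volume = 0.923538 m3
Air = (1 - 0.923538) * 100 = 7.65%

7.65


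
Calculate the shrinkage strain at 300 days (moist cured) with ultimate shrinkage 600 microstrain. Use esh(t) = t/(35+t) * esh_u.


esh(300) = 300 / (35 + 300) * 600
= 300 / 335 * 600
= 537.3 microstrain

537.3


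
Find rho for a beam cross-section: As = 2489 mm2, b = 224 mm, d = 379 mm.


rho = As / (b * d)
= 2489 / (224 * 379)
= 0.0293

0.0293


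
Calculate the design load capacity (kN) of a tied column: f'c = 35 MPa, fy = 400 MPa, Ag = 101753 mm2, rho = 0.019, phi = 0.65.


Ast = rho * Ag = 0.019 * 101753 = 1933.307 mm2
phi*Pn = 0.65 * 0.80 * (0.85 * 35 * (101753 - 1933.307) + 400 * 1933.307) / 1000
= 1946.34 kN

1946.34


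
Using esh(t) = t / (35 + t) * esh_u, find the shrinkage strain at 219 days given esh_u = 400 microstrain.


esh(219) = 219 / (35 + 219) * 400
= 219 / 254 * 400
= 344.9 microstrain

344.9


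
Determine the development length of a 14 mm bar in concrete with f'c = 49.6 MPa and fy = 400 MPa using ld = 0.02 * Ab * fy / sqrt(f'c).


Ab = pi * 14^2 / 4 = 153.938 mm2
ld = 0.02 * 153.938 * 400 / sqrt(49.6)
= 174.9 mm

174.9


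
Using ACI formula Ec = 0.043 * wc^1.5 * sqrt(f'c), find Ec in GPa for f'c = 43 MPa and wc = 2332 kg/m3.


Ec = 0.043 * 2332^1.5 * sqrt(43) / 1000
= 31.75 GPa

31.75


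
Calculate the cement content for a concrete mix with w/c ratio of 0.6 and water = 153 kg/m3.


Cement = water / (w/c)
= 153 / 0.6
= 255.0 kg/m3

255.0


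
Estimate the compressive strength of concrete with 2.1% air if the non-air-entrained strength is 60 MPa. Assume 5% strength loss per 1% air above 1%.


Strength loss = (2.1 - 1) * 5 = 5.5%
f'c = 60 * (1 - 5.5/100)
= 56.7 MPa

56.7


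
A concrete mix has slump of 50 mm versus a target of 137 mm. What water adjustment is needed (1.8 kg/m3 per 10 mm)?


Difference = 137 - 50 = 87 mm
Water adjustment = 87 * 1.8 / 10 = 15.7 kg/m3

15.7


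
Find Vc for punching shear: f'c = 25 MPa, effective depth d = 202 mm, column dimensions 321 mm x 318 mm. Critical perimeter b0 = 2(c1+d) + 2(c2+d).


b0 = 2*(321 + 202) + 2*(318 + 202) = 2086 mm
Vc = 0.33 * sqrt(25) * 2086 * 202 / 1000
= 695.26 kN

695.26


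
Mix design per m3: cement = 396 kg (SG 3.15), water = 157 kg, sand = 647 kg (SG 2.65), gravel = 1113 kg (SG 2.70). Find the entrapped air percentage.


Vol cement = 396 / (3.15 * 1000) = 0.125714 m3
Vol water = 157 / 1000 = 0.157 m3
Vol sand = 647 / (2.65 * 1000) = 0.244151 m3
Vol gravel = 1113 / (2.70 * 1000) = 0.412222 m3
Total solid + water volume = 0.939087 m3
Air = (1 - 0.939087) * 100 = 6.09%

6.09


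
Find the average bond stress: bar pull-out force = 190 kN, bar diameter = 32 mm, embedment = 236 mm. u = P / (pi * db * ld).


u = P / (pi * db * ld)
= 190 * 1000 / (pi * 32 * 236)
= 8.008 MPa

8.008


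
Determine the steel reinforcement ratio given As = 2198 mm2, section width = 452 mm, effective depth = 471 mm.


rho = As / (b * d)
= 2198 / (452 * 471)
= 0.0103

0.0103


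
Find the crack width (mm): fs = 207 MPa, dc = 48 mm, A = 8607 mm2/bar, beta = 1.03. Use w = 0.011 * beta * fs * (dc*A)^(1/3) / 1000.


w = 0.011 * beta * fs * (dc * A)^(1/3) / 1000
= 0.011 * 1.03 * 207 * (48 * 8607)^(1/3) / 1000
= 0.175 mm

0.175


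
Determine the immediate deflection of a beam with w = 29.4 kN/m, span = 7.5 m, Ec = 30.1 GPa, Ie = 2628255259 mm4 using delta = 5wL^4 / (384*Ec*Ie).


Convert: L = 7.5 m = 7500 mm, Ec = 30.1 GPa = 30100 MPa
delta = 5 * 29.4 * 7500^4 / (384 * 30100 * 2628255259)
= 15.31 mm

15.31


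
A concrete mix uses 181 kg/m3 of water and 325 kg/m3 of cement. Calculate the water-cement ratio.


w/c = water / cement
w/c = 181 / 325 = 0.557

0.557


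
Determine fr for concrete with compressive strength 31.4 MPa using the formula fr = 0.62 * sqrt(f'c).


fr = 0.62 * sqrt(31.4)
= 3.474 MPa

3.474


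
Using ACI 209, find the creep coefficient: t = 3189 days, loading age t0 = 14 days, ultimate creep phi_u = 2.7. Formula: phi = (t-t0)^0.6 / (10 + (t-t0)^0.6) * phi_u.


dt = 3189 - 14 = 3175
phi = 3175^0.6 / (10 + 3175^0.6) * 2.7
= 2.502

2.502


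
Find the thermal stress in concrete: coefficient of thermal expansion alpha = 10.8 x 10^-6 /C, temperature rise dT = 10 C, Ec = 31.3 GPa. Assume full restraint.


sigma = alpha * dT * Ec
= 10.8e-6 * 10 * 31.3 * 1000
= 3.38 MPa

3.38


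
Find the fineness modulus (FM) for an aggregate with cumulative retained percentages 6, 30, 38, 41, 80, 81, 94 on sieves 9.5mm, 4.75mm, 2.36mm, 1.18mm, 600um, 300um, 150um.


FM = sum(cumulative % retained) / 100
= 370 / 100
= 3.7

3.7


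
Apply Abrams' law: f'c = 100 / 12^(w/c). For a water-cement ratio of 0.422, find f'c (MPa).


f'c = 100 / 12^0.422
= 100 / 2.854
= 35.04 MPa

35.04


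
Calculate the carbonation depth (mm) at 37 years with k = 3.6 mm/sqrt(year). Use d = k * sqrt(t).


depth = k * sqrt(t)
= 3.6 * sqrt(37)
= 21.9 mm

21.9


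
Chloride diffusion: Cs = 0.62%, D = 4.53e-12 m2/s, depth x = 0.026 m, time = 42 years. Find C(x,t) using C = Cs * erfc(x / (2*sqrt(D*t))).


t_seconds = 42 * 365.25 * 24 * 3600 = 1325419200.0 s
arg = 0.026 / (2 * sqrt(4.53e-12 * 1325419200.0))
= 0.1678
erfc(0.1678) = 0.8125
C = 0.62 * 0.8125 = 0.5037%

0.5037


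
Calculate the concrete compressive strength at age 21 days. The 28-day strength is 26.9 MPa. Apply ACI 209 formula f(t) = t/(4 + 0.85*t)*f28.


f(21) = 21 / (4 + 0.85 * 21) * 26.9
= 21 / 21.85 * 26.9
= 25.85 MPa

25.85


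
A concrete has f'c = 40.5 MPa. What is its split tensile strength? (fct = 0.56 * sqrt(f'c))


fct = 0.56 * sqrt(40.5)
= 0.56 * 6.364
= 3.564 MPa

3.564


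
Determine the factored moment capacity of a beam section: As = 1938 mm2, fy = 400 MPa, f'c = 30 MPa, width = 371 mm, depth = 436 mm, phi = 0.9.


a = As * fy / (0.85 * f'c * b)
= 1938 * 400 / (0.85 * 30 * 371)
= 81.9407 mm
Mn = As * fy * (d - a/2) / 10^6
= 306.227 kN-m
phi*Mn = 0.9 * 306.227 = 275.6 kN-m

275.6


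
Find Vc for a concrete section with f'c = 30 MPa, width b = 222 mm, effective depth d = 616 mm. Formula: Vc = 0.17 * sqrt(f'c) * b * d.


Vc = 0.17 * sqrt(30) * 222 * 616 / 1000
= 127.33 kN

127.33


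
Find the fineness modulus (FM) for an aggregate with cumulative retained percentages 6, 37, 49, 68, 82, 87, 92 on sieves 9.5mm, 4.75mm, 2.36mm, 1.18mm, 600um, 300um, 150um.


FM = sum(cumulative % retained) / 100
= 421 / 100
= 4.21

4.21


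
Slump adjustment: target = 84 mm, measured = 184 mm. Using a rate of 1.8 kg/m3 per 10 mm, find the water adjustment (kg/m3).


Difference = 84 - 184 = -100 mm
Water adjustment = -100 * 1.8 / 10 = -18.0 kg/m3

-18.0


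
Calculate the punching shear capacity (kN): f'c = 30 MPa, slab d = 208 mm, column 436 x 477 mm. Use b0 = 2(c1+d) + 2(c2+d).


b0 = 2*(436 + 208) + 2*(477 + 208) = 2658 mm
Vc = 0.33 * sqrt(30) * 2658 * 208 / 1000
= 999.29 kN

999.29


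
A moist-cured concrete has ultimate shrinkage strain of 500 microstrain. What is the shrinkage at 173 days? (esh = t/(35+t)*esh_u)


esh(173) = 173 / (35 + 173) * 500
= 173 / 208 * 500
= 415.9 microstrain

415.9


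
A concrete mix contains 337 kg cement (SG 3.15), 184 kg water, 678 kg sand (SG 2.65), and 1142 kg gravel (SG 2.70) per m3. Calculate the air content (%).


Vol cement = 337 / (3.15 * 1000) = 0.106984 m3
Vol water = 184 / 1000 = 0.184 m3
Vol sand = 678 / (2.65 * 1000) = 0.255849 m3
Vol gravel = 1142 / (2.70 * 1000) = 0.422963 m3
Total solid + water volume = 0.969796 m3
Air = (1 - 0.969796) * 100 = 3.02%

3.02


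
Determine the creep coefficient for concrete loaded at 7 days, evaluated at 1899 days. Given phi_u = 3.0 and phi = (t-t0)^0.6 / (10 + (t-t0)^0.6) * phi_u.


dt = 1899 - 7 = 1892
phi = 1892^0.6 / (10 + 1892^0.6) * 3.0
= 2.707

2.707


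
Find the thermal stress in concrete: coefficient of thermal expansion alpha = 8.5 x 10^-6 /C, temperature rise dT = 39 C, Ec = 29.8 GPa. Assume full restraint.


sigma = alpha * dT * Ec
= 8.5e-6 * 39 * 29.8 * 1000
= 9.879 MPa

9.879


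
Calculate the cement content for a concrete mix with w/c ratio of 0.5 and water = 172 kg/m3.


Cement = water / (w/c)
= 172 / 0.5
= 344.0 kg/m3

344.0


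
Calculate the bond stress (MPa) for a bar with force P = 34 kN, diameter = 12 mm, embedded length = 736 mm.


u = P / (pi * db * ld)
= 34 * 1000 / (pi * 12 * 736)
= 1.225 MPa

1.225


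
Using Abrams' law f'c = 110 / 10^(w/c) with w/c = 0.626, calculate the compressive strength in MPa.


f'c = 110 / 10^0.626
= 110 / 4.227
= 26.03 MPa

26.03


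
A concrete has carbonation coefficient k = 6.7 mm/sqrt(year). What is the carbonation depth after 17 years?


depth = k * sqrt(t)
= 6.7 * sqrt(17)
= 27.62 mm

27.62


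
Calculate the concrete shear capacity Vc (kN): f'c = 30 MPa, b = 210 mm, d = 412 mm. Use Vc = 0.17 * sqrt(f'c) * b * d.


Vc = 0.17 * sqrt(30) * 210 * 412 / 1000
= 80.56 kN

80.56


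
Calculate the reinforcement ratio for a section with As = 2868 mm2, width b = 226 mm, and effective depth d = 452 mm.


rho = As / (b * d)
= 2868 / (226 * 452)
= 0.0281

0.0281


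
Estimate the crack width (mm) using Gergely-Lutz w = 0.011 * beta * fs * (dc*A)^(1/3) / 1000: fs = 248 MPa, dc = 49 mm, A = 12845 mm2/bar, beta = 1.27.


w = 0.011 * beta * fs * (dc * A)^(1/3) / 1000
= 0.011 * 1.27 * 248 * (49 * 12845)^(1/3) / 1000
= 0.297 mm

0.297


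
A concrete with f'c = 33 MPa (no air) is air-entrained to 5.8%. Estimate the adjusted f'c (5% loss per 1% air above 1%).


Strength loss = (5.8 - 1) * 5 = 24.0%
f'c = 33 * (1 - 24.0/100)
= 25.08 MPa

25.08


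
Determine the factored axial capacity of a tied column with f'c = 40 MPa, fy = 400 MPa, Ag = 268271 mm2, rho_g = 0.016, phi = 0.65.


Ast = rho * Ag = 0.016 * 268271 = 4292.336 mm2
phi*Pn = 0.65 * 0.80 * (0.85 * 40 * (268271 - 4292.336) + 400 * 4292.336) / 1000
= 5559.95 kN

5559.95


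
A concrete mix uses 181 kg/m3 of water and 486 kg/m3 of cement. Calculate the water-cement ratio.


w/c = water / cement
w/c = 181 / 486 = 0.372

0.372


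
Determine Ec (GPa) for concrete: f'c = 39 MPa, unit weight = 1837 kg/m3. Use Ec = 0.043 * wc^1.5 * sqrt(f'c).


Ec = 0.043 * 1837^1.5 * sqrt(39) / 1000
= 21.14 GPa

21.14


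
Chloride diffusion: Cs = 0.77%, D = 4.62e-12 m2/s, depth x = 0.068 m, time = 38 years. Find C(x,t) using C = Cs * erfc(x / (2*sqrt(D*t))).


t_seconds = 38 * 365.25 * 24 * 3600 = 1199188800.0 s
arg = 0.068 / (2 * sqrt(4.62e-12 * 1199188800.0))
= 0.4568
erfc(0.4568) = 0.5183
C = 0.77 * 0.5183 = 0.3991%

0.3991


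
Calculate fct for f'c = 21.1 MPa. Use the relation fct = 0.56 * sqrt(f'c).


fct = 0.56 * sqrt(21.1)
= 0.56 * 4.593
= 2.572 MPa

2.572


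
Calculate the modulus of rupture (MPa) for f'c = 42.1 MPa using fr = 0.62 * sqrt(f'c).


fr = 0.62 * sqrt(42.1)
= 4.023 MPa

4.023


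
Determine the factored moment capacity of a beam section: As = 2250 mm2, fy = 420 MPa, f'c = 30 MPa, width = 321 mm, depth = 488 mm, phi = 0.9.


a = As * fy / (0.85 * f'c * b)
= 2250 * 420 / (0.85 * 30 * 321)
= 115.448 mm
Mn = As * fy * (d - a/2) / 10^6
= 406.6108 kN-m
phi*Mn = 0.9 * 406.6108 = 365.95 kN-m

365.95


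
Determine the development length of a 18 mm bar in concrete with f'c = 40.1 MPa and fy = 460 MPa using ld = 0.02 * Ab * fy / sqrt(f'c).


Ab = pi * 18^2 / 4 = 254.469 mm2
ld = 0.02 * 254.469 * 460 / sqrt(40.1)
= 369.7 mm

369.7


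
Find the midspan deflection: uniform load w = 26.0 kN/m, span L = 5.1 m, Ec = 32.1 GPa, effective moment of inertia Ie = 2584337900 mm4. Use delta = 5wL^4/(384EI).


Convert: L = 5.1 m = 5100 mm, Ec = 32.1 GPa = 32100 MPa
delta = 5 * 26.0 * 5100^4 / (384 * 32100 * 2584337900)
= 2.76 mm

2.76


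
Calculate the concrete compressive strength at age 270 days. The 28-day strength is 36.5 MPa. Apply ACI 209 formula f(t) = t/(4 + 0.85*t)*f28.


f(270) = 270 / (4 + 0.85 * 270) * 36.5
= 270 / 233.5 * 36.5
= 42.21 MPa

42.21


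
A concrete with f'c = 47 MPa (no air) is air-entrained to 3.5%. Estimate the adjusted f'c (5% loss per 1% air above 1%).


Strength loss = (3.5 - 1) * 5 = 12.5%
f'c = 47 * (1 - 12.5/100)
= 41.12 MPa

41.12


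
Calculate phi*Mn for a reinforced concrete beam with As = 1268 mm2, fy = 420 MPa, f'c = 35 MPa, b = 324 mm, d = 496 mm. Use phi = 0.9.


a = As * fy / (0.85 * f'c * b)
= 1268 * 420 / (0.85 * 35 * 324)
= 55.2505 mm
Mn = As * fy * (d - a/2) / 10^6
= 249.4376 kN-m
phi*Mn = 0.9 * 249.4376 = 224.49 kN-m

224.49


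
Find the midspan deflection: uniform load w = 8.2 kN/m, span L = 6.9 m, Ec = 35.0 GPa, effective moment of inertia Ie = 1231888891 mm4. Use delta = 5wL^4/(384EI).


Convert: L = 6.9 m = 6900 mm, Ec = 35.0 GPa = 35000 MPa
delta = 5 * 8.2 * 6900^4 / (384 * 35000 * 1231888891)
= 5.61 mm

5.61


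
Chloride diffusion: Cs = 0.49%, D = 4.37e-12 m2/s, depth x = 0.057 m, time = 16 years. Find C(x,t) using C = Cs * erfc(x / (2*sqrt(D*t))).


t_seconds = 16 * 365.25 * 24 * 3600 = 504921600.0 s
arg = 0.057 / (2 * sqrt(4.37e-12 * 504921600.0))
= 0.6067
erfc(0.6067) = 0.3909
C = 0.49 * 0.3909 = 0.1915%

0.1915


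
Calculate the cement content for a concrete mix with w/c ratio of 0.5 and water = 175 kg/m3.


Cement = water / (w/c)
= 175 / 0.5
= 350.0 kg/m3

350.0


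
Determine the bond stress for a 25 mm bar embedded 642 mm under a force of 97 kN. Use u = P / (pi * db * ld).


u = P / (pi * db * ld)
= 97 * 1000 / (pi * 25 * 642)
= 1.924 MPa

1.924


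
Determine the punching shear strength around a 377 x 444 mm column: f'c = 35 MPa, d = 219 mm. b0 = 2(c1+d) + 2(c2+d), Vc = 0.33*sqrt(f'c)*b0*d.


b0 = 2*(377 + 219) + 2*(444 + 219) = 2518 mm
Vc = 0.33 * sqrt(35) * 2518 * 219 / 1000
= 1076.58 kN

1076.58


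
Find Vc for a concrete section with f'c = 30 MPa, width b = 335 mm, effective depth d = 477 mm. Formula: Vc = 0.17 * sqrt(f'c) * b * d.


Vc = 0.17 * sqrt(30) * 335 * 477 / 1000
= 148.79 kN

148.79


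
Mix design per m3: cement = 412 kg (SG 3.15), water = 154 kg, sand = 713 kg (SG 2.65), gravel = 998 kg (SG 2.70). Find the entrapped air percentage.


Vol cement = 412 / (3.15 * 1000) = 0.130794 m3
Vol water = 154 / 1000 = 0.154 m3
Vol sand = 713 / (2.65 * 1000) = 0.269057 m3
Vol gravel = 998 / (2.70 * 1000) = 0.36963 m3
Total solid + water volume = 0.92348 m3
Air = (1 - 0.92348) * 100 = 7.65%

7.65


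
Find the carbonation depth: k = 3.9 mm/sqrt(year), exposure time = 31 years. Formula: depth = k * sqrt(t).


depth = k * sqrt(t)
= 3.9 * sqrt(31)
= 21.71 mm

21.71


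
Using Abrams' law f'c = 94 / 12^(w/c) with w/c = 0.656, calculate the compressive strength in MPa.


f'c = 94 / 12^0.656
= 94 / 5.104
= 18.42 MPa

18.42


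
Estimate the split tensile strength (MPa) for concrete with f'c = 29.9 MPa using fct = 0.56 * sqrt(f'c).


fct = 0.56 * sqrt(29.9)
= 0.56 * 5.468
= 3.062 MPa

3.062


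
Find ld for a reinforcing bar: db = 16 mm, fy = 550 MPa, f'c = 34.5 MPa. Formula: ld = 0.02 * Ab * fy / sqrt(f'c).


Ab = pi * 16^2 / 4 = 201.062 mm2
ld = 0.02 * 201.062 * 550 / sqrt(34.5)
= 376.5 mm

376.5


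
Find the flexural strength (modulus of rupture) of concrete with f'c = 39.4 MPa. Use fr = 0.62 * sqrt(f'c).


fr = 0.62 * sqrt(39.4)
= 3.892 MPa

3.892


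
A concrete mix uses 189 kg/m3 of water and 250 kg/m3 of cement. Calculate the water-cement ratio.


w/c = water / cement
w/c = 189 / 250 = 0.756

0.756


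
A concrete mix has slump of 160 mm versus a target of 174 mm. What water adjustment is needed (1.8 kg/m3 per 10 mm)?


Difference = 174 - 160 = 14 mm
Water adjustment = 14 * 1.8 / 10 = 2.5 kg/m3

2.5


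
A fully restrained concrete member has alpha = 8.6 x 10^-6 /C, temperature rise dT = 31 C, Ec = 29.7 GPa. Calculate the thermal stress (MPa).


sigma = alpha * dT * Ec
= 8.6e-6 * 31 * 29.7 * 1000
= 7.918 MPa

7.918


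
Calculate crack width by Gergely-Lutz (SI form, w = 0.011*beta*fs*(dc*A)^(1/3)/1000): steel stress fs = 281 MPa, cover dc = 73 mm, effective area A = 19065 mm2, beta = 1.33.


w = 0.011 * beta * fs * (dc * A)^(1/3) / 1000
= 0.011 * 1.33 * 281 * (73 * 19065)^(1/3) / 1000
= 0.459 mm

0.459


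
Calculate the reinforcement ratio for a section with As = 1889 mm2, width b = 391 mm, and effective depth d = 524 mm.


rho = As / (b * d)
= 1889 / (391 * 524)
= 0.0092

0.0092


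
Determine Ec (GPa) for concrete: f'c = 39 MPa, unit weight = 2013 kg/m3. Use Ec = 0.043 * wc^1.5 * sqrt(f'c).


Ec = 0.043 * 2013^1.5 * sqrt(39) / 1000
= 24.25 GPa

24.25


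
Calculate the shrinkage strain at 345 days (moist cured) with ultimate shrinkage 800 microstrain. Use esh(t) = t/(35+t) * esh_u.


esh(345) = 345 / (35 + 345) * 800
= 345 / 380 * 800
= 726.3 microstrain

726.3


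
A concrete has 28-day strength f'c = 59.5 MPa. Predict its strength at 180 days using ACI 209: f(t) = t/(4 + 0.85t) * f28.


f(180) = 180 / (4 + 0.85 * 180) * 59.5
= 180 / 157.0 * 59.5
= 68.22 MPa

68.22


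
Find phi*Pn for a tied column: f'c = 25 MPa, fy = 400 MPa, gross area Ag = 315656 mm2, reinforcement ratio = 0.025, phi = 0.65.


Ast = rho * Ag = 0.025 * 315656 = 7891.4 mm2
phi*Pn = 0.65 * 0.80 * (0.85 * 25 * (315656 - 7891.4) + 400 * 7891.4) / 1000
= 5042.21 kN

5042.21


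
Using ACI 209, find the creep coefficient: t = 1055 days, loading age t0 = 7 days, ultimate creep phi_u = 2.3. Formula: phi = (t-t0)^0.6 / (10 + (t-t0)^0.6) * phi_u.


dt = 1055 - 7 = 1048
phi = 1048^0.6 / (10 + 1048^0.6) * 2.3
= 1.993

1.993


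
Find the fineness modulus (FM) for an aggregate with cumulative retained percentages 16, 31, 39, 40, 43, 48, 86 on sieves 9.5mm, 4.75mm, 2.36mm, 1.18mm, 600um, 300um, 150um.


FM = sum(cumulative % retained) / 100
= 303 / 100
= 3.03

3.03


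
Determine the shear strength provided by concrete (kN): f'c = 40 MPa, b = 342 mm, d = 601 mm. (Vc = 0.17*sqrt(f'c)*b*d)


Vc = 0.17 * sqrt(40) * 342 * 601 / 1000
= 220.99 kN

220.99


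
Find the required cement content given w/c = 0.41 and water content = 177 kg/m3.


Cement = water / (w/c)
= 177 / 0.41
= 431.7 kg/m3

431.7


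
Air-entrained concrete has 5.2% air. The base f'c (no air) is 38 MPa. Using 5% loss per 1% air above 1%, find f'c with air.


Strength loss = (5.2 - 1) * 5 = 21.0%
f'c = 38 * (1 - 21.0/100)
= 30.02 MPa

30.02


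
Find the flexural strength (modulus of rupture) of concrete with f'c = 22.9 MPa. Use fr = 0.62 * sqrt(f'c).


fr = 0.62 * sqrt(22.9)
= 2.967 MPa

2.967


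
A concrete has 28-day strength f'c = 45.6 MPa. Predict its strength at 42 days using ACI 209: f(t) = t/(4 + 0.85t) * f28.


f(42) = 42 / (4 + 0.85 * 42) * 45.6
= 42 / 39.7 * 45.6
= 48.24 MPa

48.24


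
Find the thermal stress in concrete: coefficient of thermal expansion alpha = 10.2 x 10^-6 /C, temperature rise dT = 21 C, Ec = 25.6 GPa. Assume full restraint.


sigma = alpha * dT * Ec
= 10.2e-6 * 21 * 25.6 * 1000
= 5.484 MPa

5.484


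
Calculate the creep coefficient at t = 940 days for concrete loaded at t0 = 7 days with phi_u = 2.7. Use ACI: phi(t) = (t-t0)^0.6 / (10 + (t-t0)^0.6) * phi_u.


dt = 940 - 7 = 933
phi = 933^0.6 / (10 + 933^0.6) * 2.7
= 2.317

2.317


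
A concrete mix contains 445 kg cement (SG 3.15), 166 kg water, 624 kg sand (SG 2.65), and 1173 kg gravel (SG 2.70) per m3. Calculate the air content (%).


Vol cement = 445 / (3.15 * 1000) = 0.14127 m3
Vol water = 166 / 1000 = 0.166 m3
Vol sand = 624 / (2.65 * 1000) = 0.235472 m3
Vol gravel = 1173 / (2.70 * 1000) = 0.434444 m3
Total solid + water volume = 0.977186 m3
Air = (1 - 0.977186) * 100 = 2.28%

2.28


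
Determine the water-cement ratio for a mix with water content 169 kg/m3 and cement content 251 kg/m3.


w/c = water / cement
w/c = 169 / 251 = 0.673

0.673


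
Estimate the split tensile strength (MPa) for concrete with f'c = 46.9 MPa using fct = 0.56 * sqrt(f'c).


fct = 0.56 * sqrt(46.9)
= 0.56 * 6.848
= 3.835 MPa

3.835


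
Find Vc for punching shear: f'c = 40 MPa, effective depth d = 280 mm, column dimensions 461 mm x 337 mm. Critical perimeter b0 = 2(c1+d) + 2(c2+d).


b0 = 2*(461 + 280) + 2*(337 + 280) = 2716 mm
Vc = 0.33 * sqrt(40) * 2716 * 280 / 1000
= 1587.2 kN

1587.2


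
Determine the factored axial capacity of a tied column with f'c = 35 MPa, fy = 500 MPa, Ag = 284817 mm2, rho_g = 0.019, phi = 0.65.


Ast = rho * Ag = 0.019 * 284817 = 5411.523 mm2
phi*Pn = 0.65 * 0.80 * (0.85 * 35 * (284817 - 5411.523) + 500 * 5411.523) / 1000
= 5729.4 kN

5729.4


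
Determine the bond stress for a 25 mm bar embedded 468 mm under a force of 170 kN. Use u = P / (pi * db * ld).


u = P / (pi * db * ld)
= 170 * 1000 / (pi * 25 * 468)
= 4.625 MPa

4.625


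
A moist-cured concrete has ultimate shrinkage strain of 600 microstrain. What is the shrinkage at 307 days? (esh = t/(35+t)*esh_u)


esh(307) = 307 / (35 + 307) * 600
= 307 / 342 * 600
= 538.6 microstrain

538.6


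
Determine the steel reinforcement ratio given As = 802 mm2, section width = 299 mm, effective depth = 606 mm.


rho = As / (b * d)
= 802 / (299 * 606)
= 0.0044

0.0044


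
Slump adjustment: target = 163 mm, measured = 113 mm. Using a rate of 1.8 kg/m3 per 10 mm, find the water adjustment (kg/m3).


Difference = 163 - 113 = 50 mm
Water adjustment = 50 * 1.8 / 10 = 9.0 kg/m3

9.0


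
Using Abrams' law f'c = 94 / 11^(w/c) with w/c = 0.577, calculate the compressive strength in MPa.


f'c = 94 / 11^0.577
= 94 / 3.989
= 23.56 MPa

23.56


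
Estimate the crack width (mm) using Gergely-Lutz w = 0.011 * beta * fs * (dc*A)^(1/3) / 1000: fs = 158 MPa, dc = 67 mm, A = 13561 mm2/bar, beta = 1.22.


w = 0.011 * beta * fs * (dc * A)^(1/3) / 1000
= 0.011 * 1.22 * 158 * (67 * 13561)^(1/3) / 1000
= 0.205 mm

0.205


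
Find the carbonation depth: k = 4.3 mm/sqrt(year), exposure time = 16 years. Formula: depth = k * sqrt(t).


depth = k * sqrt(t)
= 4.3 * sqrt(16)
= 17.2 mm

17.2


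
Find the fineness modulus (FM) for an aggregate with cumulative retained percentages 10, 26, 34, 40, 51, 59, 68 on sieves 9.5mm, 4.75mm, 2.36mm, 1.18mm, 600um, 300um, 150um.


FM = sum(cumulative % retained) / 100
= 288 / 100
= 2.88

2.88


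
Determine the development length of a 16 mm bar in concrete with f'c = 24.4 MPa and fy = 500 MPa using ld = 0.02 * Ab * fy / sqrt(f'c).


Ab = pi * 16^2 / 4 = 201.062 mm2
ld = 0.02 * 201.062 * 500 / sqrt(24.4)
= 407.0 mm

407.0


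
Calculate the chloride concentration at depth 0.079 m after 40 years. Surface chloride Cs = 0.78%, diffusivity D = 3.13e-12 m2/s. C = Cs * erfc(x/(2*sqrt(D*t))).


t_seconds = 40 * 365.25 * 24 * 3600 = 1262304000.0 s
arg = 0.079 / (2 * sqrt(3.13e-12 * 1262304000.0))
= 0.6284
erfc(0.6284) = 0.3742
C = 0.78 * 0.3742 = 0.2918%

0.2918


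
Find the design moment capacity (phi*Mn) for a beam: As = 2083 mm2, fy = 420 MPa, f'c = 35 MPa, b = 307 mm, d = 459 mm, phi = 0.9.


a = As * fy / (0.85 * f'c * b)
= 2083 * 420 / (0.85 * 35 * 307)
= 95.7885 mm
Mn = As * fy * (d - a/2) / 10^6
= 359.66 kN-m
phi*Mn = 0.9 * 359.66 = 323.69 kN-m

323.69


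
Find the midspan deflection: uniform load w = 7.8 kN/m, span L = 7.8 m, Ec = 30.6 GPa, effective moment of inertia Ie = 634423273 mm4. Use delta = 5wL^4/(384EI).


Convert: L = 7.8 m = 7800 mm, Ec = 30.6 GPa = 30600 MPa
delta = 5 * 7.8 * 7800^4 / (384 * 30600 * 634423273)
= 19.36 mm

19.36


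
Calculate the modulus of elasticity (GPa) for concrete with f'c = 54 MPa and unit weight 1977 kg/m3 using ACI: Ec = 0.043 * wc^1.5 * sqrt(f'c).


Ec = 0.043 * 1977^1.5 * sqrt(54) / 1000
= 27.78 GPa

27.78


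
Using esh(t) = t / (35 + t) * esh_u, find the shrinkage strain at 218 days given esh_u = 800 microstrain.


esh(218) = 218 / (35 + 218) * 800
= 218 / 253 * 800
= 689.3 microstrain

689.3


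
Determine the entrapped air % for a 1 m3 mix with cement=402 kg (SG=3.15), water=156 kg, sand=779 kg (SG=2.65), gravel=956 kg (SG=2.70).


Vol cement = 402 / (3.15 * 1000) = 0.127619 m3
Vol water = 156 / 1000 = 0.156 m3
Vol sand = 779 / (2.65 * 1000) = 0.293962 m3
Vol gravel = 956 / (2.70 * 1000) = 0.354074 m3
Total solid + water volume = 0.931655 m3
Air = (1 - 0.931655) * 100 = 6.83%

6.83


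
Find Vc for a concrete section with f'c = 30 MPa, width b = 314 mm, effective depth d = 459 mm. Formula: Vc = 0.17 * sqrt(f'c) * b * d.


Vc = 0.17 * sqrt(30) * 314 * 459 / 1000
= 134.2 kN

134.2


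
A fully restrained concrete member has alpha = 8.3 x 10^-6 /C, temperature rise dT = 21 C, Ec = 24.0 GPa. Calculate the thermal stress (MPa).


sigma = alpha * dT * Ec
= 8.3e-6 * 21 * 24.0 * 1000
= 4.183 MPa

4.183


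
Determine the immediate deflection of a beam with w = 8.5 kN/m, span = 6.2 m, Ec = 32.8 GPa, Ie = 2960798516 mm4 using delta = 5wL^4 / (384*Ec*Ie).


Convert: L = 6.2 m = 6200 mm, Ec = 32.8 GPa = 32800 MPa
delta = 5 * 8.5 * 6200^4 / (384 * 32800 * 2960798516)
= 1.68 mm

1.68


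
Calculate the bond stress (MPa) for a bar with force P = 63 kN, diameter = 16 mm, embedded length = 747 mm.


u = P / (pi * db * ld)
= 63 * 1000 / (pi * 16 * 747)
= 1.678 MPa

1.678


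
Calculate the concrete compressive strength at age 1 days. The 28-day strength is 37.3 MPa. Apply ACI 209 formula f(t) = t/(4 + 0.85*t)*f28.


f(1) = 1 / (4 + 0.85 * 1) * 37.3
= 1 / 4.85 * 37.3
= 7.69 MPa

7.69


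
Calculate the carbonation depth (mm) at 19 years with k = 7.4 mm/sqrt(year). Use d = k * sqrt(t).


depth = k * sqrt(t)
= 7.4 * sqrt(19)
= 32.26 mm

32.26


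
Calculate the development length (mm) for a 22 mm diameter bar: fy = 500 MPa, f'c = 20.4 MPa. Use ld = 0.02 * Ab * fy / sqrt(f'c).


Ab = pi * 22^2 / 4 = 380.133 mm2
ld = 0.02 * 380.133 * 500 / sqrt(20.4)
= 841.6 mm

841.6


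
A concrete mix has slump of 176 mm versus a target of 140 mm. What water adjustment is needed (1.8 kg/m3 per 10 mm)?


Difference = 140 - 176 = -36 mm
Water adjustment = -36 * 1.8 / 10 = -6.5 kg/m3

-6.5


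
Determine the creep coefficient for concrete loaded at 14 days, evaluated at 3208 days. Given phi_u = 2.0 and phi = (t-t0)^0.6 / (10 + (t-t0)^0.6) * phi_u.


dt = 3208 - 14 = 3194
phi = 3194^0.6 / (10 + 3194^0.6) * 2.0
= 1.854

1.854


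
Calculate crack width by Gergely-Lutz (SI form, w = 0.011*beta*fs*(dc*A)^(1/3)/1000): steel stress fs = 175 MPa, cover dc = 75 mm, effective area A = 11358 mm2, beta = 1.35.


w = 0.011 * beta * fs * (dc * A)^(1/3) / 1000
= 0.011 * 1.35 * 175 * (75 * 11358)^(1/3) / 1000
= 0.246 mm

0.246


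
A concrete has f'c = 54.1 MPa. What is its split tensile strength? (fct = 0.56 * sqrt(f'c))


fct = 0.56 * sqrt(54.1)
= 0.56 * 7.355
= 4.119 MPa

4.119


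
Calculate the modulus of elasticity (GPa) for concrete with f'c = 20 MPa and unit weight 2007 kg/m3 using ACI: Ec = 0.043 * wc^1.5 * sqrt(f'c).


Ec = 0.043 * 2007^1.5 * sqrt(20) / 1000
= 17.29 GPa

17.29


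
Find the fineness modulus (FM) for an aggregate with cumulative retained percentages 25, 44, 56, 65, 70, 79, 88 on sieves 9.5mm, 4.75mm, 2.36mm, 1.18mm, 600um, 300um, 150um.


FM = sum(cumulative % retained) / 100
= 427 / 100
= 4.27

4.27


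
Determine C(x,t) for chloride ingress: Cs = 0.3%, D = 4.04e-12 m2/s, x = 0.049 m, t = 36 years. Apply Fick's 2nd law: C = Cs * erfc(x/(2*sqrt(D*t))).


t_seconds = 36 * 365.25 * 24 * 3600 = 1136073600.0 s
arg = 0.049 / (2 * sqrt(4.04e-12 * 1136073600.0))
= 0.3616
erfc(0.3616) = 0.609
C = 0.3 * 0.609 = 0.1827%

0.1827


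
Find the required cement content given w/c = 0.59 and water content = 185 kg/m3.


Cement = water / (w/c)
= 185 / 0.59
= 313.6 kg/m3

313.6


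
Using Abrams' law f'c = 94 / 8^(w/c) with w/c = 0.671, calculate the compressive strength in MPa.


f'c = 94 / 8^0.671
= 94 / 4.036
= 23.29 MPa

23.29


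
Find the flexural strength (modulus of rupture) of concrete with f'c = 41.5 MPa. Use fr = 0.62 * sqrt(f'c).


fr = 0.62 * sqrt(41.5)
= 3.994 MPa

3.994


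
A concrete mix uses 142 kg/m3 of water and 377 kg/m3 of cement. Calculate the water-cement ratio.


w/c = water / cement
w/c = 142 / 377 = 0.377

0.377


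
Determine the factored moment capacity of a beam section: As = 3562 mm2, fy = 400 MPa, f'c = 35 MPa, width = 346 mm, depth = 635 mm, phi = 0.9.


a = As * fy / (0.85 * f'c * b)
= 3562 * 400 / (0.85 * 35 * 346)
= 138.4174 mm
Mn = As * fy * (d - a/2) / 10^6
= 806.1394 kN-m
phi*Mn = 0.9 * 806.1394 = 725.53 kN-m

725.53


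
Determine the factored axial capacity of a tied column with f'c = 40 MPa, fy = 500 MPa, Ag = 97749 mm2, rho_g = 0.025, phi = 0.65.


Ast = rho * Ag = 0.025 * 97749 = 2443.725 mm2
phi*Pn = 0.65 * 0.80 * (0.85 * 40 * (97749 - 2443.725) + 500 * 2443.725) / 1000
= 2320.37 kN

2320.37


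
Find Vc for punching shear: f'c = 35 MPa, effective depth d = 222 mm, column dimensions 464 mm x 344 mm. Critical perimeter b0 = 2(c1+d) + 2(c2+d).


b0 = 2*(464 + 222) + 2*(344 + 222) = 2504 mm
Vc = 0.33 * sqrt(35) * 2504 * 222 / 1000
= 1085.26 kN

1085.26


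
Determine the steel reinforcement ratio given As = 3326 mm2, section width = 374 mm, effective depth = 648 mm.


rho = As / (b * d)
= 3326 / (374 * 648)
= 0.0137

0.0137


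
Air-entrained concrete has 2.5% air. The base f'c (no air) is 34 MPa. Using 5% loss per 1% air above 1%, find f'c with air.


Strength loss = (2.5 - 1) * 5 = 7.5%
f'c = 34 * (1 - 7.5/100)
= 31.45 MPa

31.45


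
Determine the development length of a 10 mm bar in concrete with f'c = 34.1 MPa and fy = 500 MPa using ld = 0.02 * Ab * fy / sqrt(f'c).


Ab = pi * 10^2 / 4 = 78.54 mm2
ld = 0.02 * 78.54 * 500 / sqrt(34.1)
= 134.5 mm

134.5


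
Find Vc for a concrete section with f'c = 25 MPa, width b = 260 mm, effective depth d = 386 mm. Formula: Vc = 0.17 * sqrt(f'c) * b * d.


Vc = 0.17 * sqrt(25) * 260 * 386 / 1000
= 85.31 kN

85.31


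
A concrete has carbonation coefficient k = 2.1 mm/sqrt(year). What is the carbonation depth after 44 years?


depth = k * sqrt(t)
= 2.1 * sqrt(44)
= 13.93 mm

13.93


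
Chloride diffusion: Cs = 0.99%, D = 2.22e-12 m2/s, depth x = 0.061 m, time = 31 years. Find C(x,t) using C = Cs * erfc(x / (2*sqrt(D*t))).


t_seconds = 31 * 365.25 * 24 * 3600 = 978285600.0 s
arg = 0.061 / (2 * sqrt(2.22e-12 * 978285600.0))
= 0.6545
erfc(0.6545) = 0.3547
C = 0.99 * 0.3547 = 0.3511%

0.3511


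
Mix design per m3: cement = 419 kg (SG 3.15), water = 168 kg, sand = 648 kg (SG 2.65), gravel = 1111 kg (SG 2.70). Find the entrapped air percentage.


Vol cement = 419 / (3.15 * 1000) = 0.133016 m3
Vol water = 168 / 1000 = 0.168 m3
Vol sand = 648 / (2.65 * 1000) = 0.244528 m3
Vol gravel = 1111 / (2.70 * 1000) = 0.411481 m3
Total solid + water volume = 0.957026 m3
Air = (1 - 0.957026) * 100 = 4.3%

4.3


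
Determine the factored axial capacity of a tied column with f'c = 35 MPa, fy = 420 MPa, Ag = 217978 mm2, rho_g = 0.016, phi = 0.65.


Ast = rho * Ag = 0.016 * 217978 = 3487.648 mm2
phi*Pn = 0.65 * 0.80 * (0.85 * 35 * (217978 - 3487.648) + 420 * 3487.648) / 1000
= 4079.87 kN

4079.87


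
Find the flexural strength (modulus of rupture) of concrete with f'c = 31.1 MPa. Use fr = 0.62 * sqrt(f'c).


fr = 0.62 * sqrt(31.1)
= 3.458 MPa

3.458


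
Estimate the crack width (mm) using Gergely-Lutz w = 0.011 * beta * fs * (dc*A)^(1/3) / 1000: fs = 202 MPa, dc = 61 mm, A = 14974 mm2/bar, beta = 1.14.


w = 0.011 * beta * fs * (dc * A)^(1/3) / 1000
= 0.011 * 1.14 * 202 * (61 * 14974)^(1/3) / 1000
= 0.246 mm

0.246


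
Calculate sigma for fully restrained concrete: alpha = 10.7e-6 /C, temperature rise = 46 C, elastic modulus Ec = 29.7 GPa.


sigma = alpha * dT * Ec
= 10.7e-6 * 46 * 29.7 * 1000
= 14.618 MPa

14.618


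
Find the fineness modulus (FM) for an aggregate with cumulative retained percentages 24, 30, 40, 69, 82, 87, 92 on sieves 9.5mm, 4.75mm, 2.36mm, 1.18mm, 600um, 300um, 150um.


FM = sum(cumulative % retained) / 100
= 424 / 100
= 4.24

4.24


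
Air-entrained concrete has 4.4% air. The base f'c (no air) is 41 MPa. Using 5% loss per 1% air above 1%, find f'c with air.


Strength loss = (4.4 - 1) * 5 = 17.0%
f'c = 41 * (1 - 17.0/100)
= 34.03 MPa

34.03


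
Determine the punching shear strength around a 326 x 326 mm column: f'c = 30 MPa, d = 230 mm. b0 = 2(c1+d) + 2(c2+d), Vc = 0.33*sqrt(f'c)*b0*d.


b0 = 2*(326 + 230) + 2*(326 + 230) = 2224 mm
Vc = 0.33 * sqrt(30) * 2224 * 230 / 1000
= 924.56 kN

924.56


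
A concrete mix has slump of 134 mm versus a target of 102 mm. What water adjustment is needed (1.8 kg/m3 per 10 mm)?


Difference = 102 - 134 = -32 mm
Water adjustment = -32 * 1.8 / 10 = -5.8 kg/m3

-5.8


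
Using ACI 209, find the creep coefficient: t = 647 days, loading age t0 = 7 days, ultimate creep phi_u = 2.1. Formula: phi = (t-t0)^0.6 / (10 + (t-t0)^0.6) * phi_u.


dt = 647 - 7 = 640
phi = 640^0.6 / (10 + 640^0.6) * 2.1
= 1.74

1.74


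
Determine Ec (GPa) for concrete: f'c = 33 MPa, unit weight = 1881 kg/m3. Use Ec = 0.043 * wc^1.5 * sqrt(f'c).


Ec = 0.043 * 1881^1.5 * sqrt(33) / 1000
= 20.15 GPa

20.15


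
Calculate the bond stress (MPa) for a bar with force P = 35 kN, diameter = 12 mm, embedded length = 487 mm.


u = P / (pi * db * ld)
= 35 * 1000 / (pi * 12 * 487)
= 1.906 MPa

1.906


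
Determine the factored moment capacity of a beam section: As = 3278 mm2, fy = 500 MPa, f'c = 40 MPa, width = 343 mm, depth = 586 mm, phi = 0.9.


a = As * fy / (0.85 * f'c * b)
= 3278 * 500 / (0.85 * 40 * 343)
= 140.5419 mm
Mn = As * fy * (d - a/2) / 10^6
= 845.2799 kN-m
phi*Mn = 0.9 * 845.2799 = 760.75 kN-m

760.75


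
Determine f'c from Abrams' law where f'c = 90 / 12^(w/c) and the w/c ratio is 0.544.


f'c = 90 / 12^0.544
= 90 / 3.864
= 23.29 MPa

23.29


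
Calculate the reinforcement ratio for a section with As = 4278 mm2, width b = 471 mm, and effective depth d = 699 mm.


rho = As / (b * d)
= 4278 / (471 * 699)
= 0.013

0.013


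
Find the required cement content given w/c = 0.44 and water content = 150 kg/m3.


Cement = water / (w/c)
= 150 / 0.44
= 340.9 kg/m3

340.9


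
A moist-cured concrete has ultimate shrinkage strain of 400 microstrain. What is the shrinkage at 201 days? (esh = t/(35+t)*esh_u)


esh(201) = 201 / (35 + 201) * 400
= 201 / 236 * 400
= 340.7 microstrain

340.7


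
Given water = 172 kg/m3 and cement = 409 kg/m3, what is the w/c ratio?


w/c = water / cement
w/c = 172 / 409 = 0.421

0.421


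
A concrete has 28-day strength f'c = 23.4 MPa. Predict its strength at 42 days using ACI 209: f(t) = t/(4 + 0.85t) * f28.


f(42) = 42 / (4 + 0.85 * 42) * 23.4
= 42 / 39.7 * 23.4
= 24.76 MPa

24.76


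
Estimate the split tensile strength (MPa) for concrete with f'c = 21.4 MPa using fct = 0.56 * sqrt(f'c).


fct = 0.56 * sqrt(21.4)
= 0.56 * 4.626
= 2.591 MPa

2.591


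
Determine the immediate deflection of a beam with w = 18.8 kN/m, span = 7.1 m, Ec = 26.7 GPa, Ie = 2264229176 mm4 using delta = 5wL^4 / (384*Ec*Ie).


Convert: L = 7.1 m = 7100 mm, Ec = 26.7 GPa = 26700 MPa
delta = 5 * 18.8 * 7100^4 / (384 * 26700 * 2264229176)
= 10.29 mm

10.29


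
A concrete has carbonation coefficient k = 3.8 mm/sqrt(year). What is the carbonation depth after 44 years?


depth = k * sqrt(t)
= 3.8 * sqrt(44)
= 25.21 mm

25.21


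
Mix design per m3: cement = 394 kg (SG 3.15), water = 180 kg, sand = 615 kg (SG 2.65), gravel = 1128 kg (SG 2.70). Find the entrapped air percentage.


Vol cement = 394 / (3.15 * 1000) = 0.125079 m3
Vol water = 180 / 1000 = 0.18 m3
Vol sand = 615 / (2.65 * 1000) = 0.232075 m3
Vol gravel = 1128 / (2.70 * 1000) = 0.417778 m3
Total solid + water volume = 0.954933 m3
Air = (1 - 0.954933) * 100 = 4.51%

4.51


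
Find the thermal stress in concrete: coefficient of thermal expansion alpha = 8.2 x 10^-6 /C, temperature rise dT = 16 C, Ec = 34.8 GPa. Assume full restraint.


sigma = alpha * dT * Ec
= 8.2e-6 * 16 * 34.8 * 1000
= 4.566 MPa

4.566


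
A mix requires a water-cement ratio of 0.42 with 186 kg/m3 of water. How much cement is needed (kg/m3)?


Cement = water / (w/c)
= 186 / 0.42
= 442.9 kg/m3

442.9


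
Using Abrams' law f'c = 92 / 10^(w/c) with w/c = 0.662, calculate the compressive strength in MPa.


f'c = 92 / 10^0.662
= 92 / 4.592
= 20.03 MPa

20.03


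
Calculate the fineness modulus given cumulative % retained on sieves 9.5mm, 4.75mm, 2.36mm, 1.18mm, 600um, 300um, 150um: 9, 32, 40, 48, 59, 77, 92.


FM = sum(cumulative % retained) / 100
= 357 / 100
= 3.57

3.57


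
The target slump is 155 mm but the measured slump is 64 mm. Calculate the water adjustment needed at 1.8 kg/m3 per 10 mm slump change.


Difference = 155 - 64 = 91 mm
Water adjustment = 91 * 1.8 / 10 = 16.4 kg/m3

16.4


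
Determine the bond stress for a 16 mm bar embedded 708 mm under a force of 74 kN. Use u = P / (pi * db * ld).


u = P / (pi * db * ld)
= 74 * 1000 / (pi * 16 * 708)
= 2.079 MPa

2.079


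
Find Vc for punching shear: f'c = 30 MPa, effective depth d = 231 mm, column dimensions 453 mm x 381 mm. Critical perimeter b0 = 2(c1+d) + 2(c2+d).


b0 = 2*(453 + 231) + 2*(381 + 231) = 2592 mm
Vc = 0.33 * sqrt(30) * 2592 * 231 / 1000
= 1082.23 kN

1082.23


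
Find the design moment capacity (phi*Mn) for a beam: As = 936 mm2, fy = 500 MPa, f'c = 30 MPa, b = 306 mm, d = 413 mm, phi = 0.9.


a = As * fy / (0.85 * f'c * b)
= 936 * 500 / (0.85 * 30 * 306)
= 59.9769 mm
Mn = As * fy * (d - a/2) / 10^6
= 179.2494 kN-m
phi*Mn = 0.9 * 179.2494 = 161.32 kN-m

161.32


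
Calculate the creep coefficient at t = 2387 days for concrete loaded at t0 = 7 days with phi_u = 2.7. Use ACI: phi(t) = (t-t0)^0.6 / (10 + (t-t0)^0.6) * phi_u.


dt = 2387 - 7 = 2380
phi = 2380^0.6 / (10 + 2380^0.6) * 2.7
= 2.468

2.468


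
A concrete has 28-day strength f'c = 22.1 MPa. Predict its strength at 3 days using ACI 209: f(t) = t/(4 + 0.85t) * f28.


f(3) = 3 / (4 + 0.85 * 3) * 22.1
= 3 / 6.55 * 22.1
= 10.12 MPa

10.12


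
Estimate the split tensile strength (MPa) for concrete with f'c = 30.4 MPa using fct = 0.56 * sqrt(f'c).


fct = 0.56 * sqrt(30.4)
= 0.56 * 5.514
= 3.088 MPa

3.088


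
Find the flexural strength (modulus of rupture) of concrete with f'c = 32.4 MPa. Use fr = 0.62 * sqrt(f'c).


fr = 0.62 * sqrt(32.4)
= 3.529 MPa

3.529


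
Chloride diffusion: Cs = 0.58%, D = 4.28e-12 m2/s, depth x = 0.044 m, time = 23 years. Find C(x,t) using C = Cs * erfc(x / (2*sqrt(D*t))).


t_seconds = 23 * 365.25 * 24 * 3600 = 725824800.0 s
arg = 0.044 / (2 * sqrt(4.28e-12 * 725824800.0))
= 0.3947
erfc(0.3947) = 0.5767
C = 0.58 * 0.5767 = 0.3345%

0.3345


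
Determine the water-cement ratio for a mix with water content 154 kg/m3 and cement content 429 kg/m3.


w/c = water / cement
w/c = 154 / 429 = 0.359

0.359
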